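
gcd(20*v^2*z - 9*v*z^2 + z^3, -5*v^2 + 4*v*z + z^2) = 1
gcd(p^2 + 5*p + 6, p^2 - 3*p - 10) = p + 2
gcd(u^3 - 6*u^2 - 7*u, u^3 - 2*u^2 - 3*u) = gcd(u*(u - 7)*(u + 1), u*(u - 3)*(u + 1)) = u^2 + u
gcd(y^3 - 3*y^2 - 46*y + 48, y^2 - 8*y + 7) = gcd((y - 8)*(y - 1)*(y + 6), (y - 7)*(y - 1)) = y - 1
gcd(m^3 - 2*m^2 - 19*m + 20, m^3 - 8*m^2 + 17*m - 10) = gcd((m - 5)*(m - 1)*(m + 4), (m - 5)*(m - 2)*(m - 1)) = m^2 - 6*m + 5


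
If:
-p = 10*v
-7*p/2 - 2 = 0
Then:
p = -4/7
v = 2/35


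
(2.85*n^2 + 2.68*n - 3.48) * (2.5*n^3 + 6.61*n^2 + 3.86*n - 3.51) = 7.125*n^5 + 25.5385*n^4 + 20.0158*n^3 - 22.6615*n^2 - 22.8396*n + 12.2148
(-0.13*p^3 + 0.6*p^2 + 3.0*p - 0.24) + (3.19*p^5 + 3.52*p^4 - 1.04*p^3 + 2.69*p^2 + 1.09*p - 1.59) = 3.19*p^5 + 3.52*p^4 - 1.17*p^3 + 3.29*p^2 + 4.09*p - 1.83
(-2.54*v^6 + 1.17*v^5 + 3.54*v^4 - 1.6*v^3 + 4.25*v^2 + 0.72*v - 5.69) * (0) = 0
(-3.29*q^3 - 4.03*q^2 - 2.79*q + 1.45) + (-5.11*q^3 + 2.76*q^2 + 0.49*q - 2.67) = -8.4*q^3 - 1.27*q^2 - 2.3*q - 1.22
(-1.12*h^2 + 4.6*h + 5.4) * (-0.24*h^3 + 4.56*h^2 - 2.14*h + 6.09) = 0.2688*h^5 - 6.2112*h^4 + 22.0768*h^3 + 7.9592*h^2 + 16.458*h + 32.886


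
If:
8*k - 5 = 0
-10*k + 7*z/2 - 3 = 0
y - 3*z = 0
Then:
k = 5/8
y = 111/14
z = 37/14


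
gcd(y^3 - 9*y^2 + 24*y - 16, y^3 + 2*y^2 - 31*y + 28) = y^2 - 5*y + 4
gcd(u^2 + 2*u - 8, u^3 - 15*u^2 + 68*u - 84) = u - 2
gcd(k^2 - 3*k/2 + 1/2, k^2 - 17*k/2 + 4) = k - 1/2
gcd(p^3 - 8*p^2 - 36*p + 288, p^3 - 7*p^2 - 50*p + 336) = p^2 - 14*p + 48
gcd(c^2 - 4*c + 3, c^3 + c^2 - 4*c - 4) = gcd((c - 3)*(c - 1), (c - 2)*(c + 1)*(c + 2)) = 1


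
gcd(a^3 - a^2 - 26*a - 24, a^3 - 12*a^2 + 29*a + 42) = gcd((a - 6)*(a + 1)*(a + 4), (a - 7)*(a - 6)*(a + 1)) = a^2 - 5*a - 6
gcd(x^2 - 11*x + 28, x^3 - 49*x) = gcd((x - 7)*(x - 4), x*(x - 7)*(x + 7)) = x - 7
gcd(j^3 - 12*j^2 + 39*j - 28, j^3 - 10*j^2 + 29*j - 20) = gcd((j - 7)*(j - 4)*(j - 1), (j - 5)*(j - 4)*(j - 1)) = j^2 - 5*j + 4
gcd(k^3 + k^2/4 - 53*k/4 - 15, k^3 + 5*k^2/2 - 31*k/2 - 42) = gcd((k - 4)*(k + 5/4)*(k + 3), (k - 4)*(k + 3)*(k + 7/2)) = k^2 - k - 12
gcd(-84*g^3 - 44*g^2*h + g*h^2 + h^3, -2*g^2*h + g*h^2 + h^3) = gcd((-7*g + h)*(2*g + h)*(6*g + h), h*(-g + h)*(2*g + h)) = 2*g + h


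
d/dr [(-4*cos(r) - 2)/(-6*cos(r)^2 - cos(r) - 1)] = 2*(-12*sin(r)^2 + 12*cos(r) + 11)*sin(r)/(6*cos(r)^2 + cos(r) + 1)^2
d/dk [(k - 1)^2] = 2*k - 2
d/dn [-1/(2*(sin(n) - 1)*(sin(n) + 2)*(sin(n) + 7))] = (3*sin(n)^2 + 16*sin(n) + 5)*cos(n)/(2*(sin(n) - 1)^2*(sin(n) + 2)^2*(sin(n) + 7)^2)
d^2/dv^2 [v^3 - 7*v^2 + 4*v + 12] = 6*v - 14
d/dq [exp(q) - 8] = exp(q)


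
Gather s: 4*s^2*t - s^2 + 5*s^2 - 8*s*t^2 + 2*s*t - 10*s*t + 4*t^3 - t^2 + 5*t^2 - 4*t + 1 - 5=s^2*(4*t + 4) + s*(-8*t^2 - 8*t) + 4*t^3 + 4*t^2 - 4*t - 4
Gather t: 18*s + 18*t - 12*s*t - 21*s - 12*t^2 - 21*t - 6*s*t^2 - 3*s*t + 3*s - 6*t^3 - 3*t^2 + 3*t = -15*s*t - 6*t^3 + t^2*(-6*s - 15)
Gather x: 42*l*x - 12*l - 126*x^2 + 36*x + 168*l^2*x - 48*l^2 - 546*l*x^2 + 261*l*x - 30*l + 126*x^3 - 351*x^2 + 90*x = -48*l^2 - 42*l + 126*x^3 + x^2*(-546*l - 477) + x*(168*l^2 + 303*l + 126)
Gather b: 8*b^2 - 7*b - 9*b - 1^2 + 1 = 8*b^2 - 16*b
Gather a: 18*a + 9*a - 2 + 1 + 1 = 27*a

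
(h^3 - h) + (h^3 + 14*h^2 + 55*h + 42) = 2*h^3 + 14*h^2 + 54*h + 42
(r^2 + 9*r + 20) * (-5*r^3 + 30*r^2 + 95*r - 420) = -5*r^5 - 15*r^4 + 265*r^3 + 1035*r^2 - 1880*r - 8400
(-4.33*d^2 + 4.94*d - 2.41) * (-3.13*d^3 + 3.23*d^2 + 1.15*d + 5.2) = 13.5529*d^5 - 29.4481*d^4 + 18.52*d^3 - 24.6193*d^2 + 22.9165*d - 12.532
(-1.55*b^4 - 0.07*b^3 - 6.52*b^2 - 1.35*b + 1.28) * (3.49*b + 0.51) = -5.4095*b^5 - 1.0348*b^4 - 22.7905*b^3 - 8.0367*b^2 + 3.7787*b + 0.6528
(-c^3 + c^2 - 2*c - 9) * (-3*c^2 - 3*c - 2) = 3*c^5 + 5*c^3 + 31*c^2 + 31*c + 18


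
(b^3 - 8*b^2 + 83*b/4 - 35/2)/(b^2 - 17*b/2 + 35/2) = (b^2 - 9*b/2 + 5)/(b - 5)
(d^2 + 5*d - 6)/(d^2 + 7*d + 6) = (d - 1)/(d + 1)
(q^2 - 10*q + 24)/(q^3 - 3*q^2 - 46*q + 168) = 1/(q + 7)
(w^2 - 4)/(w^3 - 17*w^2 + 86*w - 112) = (w + 2)/(w^2 - 15*w + 56)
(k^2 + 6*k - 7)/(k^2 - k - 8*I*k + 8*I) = (k + 7)/(k - 8*I)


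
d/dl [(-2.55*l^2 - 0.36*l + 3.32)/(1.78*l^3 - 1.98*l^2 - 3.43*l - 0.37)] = (4.539*l^4 + 1.2816*l^3 - 9.6951*l^2 + 15.0342*l + 11.5208)/(3.1684*l^6 - 7.0488*l^5 - 8.2904*l^4 + 12.2656*l^3 + 13.2301*l^2 + 2.5382*l + 0.1369)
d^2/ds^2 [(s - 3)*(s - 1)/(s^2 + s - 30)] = 2*(-5*s^3 + 99*s^2 - 351*s + 873)/(s^6 + 3*s^5 - 87*s^4 - 179*s^3 + 2610*s^2 + 2700*s - 27000)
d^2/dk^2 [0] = 0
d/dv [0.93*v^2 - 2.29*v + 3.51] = 1.86*v - 2.29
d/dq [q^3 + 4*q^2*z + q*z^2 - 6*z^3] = 3*q^2 + 8*q*z + z^2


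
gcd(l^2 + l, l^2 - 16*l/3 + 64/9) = 1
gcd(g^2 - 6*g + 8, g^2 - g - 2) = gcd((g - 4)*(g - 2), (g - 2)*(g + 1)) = g - 2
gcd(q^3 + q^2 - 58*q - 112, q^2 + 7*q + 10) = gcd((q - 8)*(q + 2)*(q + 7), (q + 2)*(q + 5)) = q + 2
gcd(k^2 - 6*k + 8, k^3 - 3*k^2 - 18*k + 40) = k - 2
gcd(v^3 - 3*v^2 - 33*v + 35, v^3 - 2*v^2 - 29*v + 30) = v^2 + 4*v - 5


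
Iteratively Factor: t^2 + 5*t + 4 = (t + 1)*(t + 4)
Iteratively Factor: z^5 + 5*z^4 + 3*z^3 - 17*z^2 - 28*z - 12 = (z + 1)*(z^4 + 4*z^3 - z^2 - 16*z - 12) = (z + 1)^2*(z^3 + 3*z^2 - 4*z - 12) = (z + 1)^2*(z + 3)*(z^2 - 4) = (z + 1)^2*(z + 2)*(z + 3)*(z - 2)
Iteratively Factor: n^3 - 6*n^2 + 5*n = (n)*(n^2 - 6*n + 5) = n*(n - 5)*(n - 1)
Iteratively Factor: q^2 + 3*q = (q + 3)*(q)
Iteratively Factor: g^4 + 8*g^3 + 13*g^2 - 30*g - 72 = (g + 3)*(g^3 + 5*g^2 - 2*g - 24) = (g + 3)^2*(g^2 + 2*g - 8) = (g + 3)^2*(g + 4)*(g - 2)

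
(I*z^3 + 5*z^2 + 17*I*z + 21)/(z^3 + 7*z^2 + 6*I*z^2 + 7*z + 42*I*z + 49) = (I*z^2 + 4*z + 21*I)/(z^2 + 7*z*(1 + I) + 49*I)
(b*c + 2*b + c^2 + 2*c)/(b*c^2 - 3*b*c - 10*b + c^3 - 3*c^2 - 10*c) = 1/(c - 5)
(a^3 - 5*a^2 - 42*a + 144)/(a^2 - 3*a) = a - 2 - 48/a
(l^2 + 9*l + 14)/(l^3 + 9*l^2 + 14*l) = 1/l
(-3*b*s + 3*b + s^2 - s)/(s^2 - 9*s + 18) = (-3*b*s + 3*b + s^2 - s)/(s^2 - 9*s + 18)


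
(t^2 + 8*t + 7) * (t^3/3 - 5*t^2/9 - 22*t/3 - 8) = t^5/3 + 19*t^4/9 - 85*t^3/9 - 635*t^2/9 - 346*t/3 - 56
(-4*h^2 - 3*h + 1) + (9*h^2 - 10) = 5*h^2 - 3*h - 9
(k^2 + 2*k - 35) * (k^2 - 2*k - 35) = k^4 - 74*k^2 + 1225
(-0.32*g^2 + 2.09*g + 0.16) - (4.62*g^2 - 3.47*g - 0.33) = -4.94*g^2 + 5.56*g + 0.49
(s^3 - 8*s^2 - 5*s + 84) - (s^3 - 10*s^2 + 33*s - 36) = 2*s^2 - 38*s + 120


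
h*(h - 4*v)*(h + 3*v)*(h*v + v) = h^4*v - h^3*v^2 + h^3*v - 12*h^2*v^3 - h^2*v^2 - 12*h*v^3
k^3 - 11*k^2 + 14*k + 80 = (k - 8)*(k - 5)*(k + 2)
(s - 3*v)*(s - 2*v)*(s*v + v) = s^3*v - 5*s^2*v^2 + s^2*v + 6*s*v^3 - 5*s*v^2 + 6*v^3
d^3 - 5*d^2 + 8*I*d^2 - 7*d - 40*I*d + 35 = (d - 5)*(d + I)*(d + 7*I)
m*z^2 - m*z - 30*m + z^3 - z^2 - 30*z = (m + z)*(z - 6)*(z + 5)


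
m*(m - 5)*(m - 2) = m^3 - 7*m^2 + 10*m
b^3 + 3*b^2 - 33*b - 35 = (b - 5)*(b + 1)*(b + 7)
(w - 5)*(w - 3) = w^2 - 8*w + 15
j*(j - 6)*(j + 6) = j^3 - 36*j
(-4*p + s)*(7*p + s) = -28*p^2 + 3*p*s + s^2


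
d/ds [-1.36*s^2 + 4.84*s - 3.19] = 4.84 - 2.72*s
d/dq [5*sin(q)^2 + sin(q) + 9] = (10*sin(q) + 1)*cos(q)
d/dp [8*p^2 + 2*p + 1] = 16*p + 2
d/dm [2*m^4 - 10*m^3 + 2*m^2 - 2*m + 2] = 8*m^3 - 30*m^2 + 4*m - 2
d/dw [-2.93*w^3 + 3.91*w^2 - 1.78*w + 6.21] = -8.79*w^2 + 7.82*w - 1.78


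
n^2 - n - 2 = (n - 2)*(n + 1)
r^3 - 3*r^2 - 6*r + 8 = (r - 4)*(r - 1)*(r + 2)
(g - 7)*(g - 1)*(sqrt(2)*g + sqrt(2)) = sqrt(2)*g^3 - 7*sqrt(2)*g^2 - sqrt(2)*g + 7*sqrt(2)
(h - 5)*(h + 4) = h^2 - h - 20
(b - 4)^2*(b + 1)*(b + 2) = b^4 - 5*b^3 - 6*b^2 + 32*b + 32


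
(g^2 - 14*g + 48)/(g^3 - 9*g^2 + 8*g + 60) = (g - 8)/(g^2 - 3*g - 10)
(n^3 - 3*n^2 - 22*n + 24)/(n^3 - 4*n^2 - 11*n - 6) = (n^2 + 3*n - 4)/(n^2 + 2*n + 1)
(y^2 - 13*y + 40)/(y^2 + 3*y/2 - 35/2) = 2*(y^2 - 13*y + 40)/(2*y^2 + 3*y - 35)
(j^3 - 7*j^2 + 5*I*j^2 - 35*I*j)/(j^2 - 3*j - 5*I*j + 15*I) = j*(j^2 + j*(-7 + 5*I) - 35*I)/(j^2 - j*(3 + 5*I) + 15*I)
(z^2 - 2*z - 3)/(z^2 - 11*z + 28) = (z^2 - 2*z - 3)/(z^2 - 11*z + 28)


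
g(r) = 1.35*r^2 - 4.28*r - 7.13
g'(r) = 2.7*r - 4.28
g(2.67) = -8.93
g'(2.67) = 2.93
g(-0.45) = -4.93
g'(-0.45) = -5.50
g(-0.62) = -3.96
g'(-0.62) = -5.95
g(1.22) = -10.34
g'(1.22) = -0.99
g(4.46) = 0.63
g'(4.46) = 7.76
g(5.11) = 6.25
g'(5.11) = 9.52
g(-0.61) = -4.02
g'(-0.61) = -5.93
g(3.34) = -6.37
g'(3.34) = 4.74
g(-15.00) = 360.82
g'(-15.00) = -44.78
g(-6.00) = 67.15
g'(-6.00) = -20.48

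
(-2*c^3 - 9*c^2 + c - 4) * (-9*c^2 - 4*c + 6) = 18*c^5 + 89*c^4 + 15*c^3 - 22*c^2 + 22*c - 24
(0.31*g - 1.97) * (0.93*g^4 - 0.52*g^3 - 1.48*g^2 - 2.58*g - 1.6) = 0.2883*g^5 - 1.9933*g^4 + 0.5656*g^3 + 2.1158*g^2 + 4.5866*g + 3.152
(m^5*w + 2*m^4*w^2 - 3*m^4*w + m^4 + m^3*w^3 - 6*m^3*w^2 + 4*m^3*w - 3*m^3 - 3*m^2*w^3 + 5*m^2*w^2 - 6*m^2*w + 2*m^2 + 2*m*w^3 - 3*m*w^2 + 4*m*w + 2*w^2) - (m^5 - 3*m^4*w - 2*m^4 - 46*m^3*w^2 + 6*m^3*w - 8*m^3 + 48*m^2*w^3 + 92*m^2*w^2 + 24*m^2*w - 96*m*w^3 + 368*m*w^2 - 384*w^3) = m^5*w - m^5 + 2*m^4*w^2 + 3*m^4 + m^3*w^3 + 40*m^3*w^2 - 2*m^3*w + 5*m^3 - 51*m^2*w^3 - 87*m^2*w^2 - 30*m^2*w + 2*m^2 + 98*m*w^3 - 371*m*w^2 + 4*m*w + 384*w^3 + 2*w^2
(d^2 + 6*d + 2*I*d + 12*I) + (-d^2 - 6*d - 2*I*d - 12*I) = 0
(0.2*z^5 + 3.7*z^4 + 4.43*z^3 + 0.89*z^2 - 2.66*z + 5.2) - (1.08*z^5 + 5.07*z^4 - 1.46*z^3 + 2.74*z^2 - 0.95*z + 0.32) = -0.88*z^5 - 1.37*z^4 + 5.89*z^3 - 1.85*z^2 - 1.71*z + 4.88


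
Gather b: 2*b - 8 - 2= 2*b - 10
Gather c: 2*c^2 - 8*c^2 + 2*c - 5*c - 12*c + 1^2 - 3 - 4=-6*c^2 - 15*c - 6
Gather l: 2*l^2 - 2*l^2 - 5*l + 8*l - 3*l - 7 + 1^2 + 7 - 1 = 0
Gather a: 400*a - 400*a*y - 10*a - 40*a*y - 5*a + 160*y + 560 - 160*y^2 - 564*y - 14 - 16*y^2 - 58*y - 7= a*(385 - 440*y) - 176*y^2 - 462*y + 539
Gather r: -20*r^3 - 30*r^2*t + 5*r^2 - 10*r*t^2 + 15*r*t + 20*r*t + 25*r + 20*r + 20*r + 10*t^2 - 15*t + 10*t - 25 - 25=-20*r^3 + r^2*(5 - 30*t) + r*(-10*t^2 + 35*t + 65) + 10*t^2 - 5*t - 50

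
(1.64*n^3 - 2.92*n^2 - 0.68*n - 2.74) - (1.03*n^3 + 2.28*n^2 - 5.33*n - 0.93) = 0.61*n^3 - 5.2*n^2 + 4.65*n - 1.81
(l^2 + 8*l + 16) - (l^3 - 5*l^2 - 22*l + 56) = -l^3 + 6*l^2 + 30*l - 40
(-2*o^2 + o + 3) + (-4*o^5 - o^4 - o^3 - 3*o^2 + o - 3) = -4*o^5 - o^4 - o^3 - 5*o^2 + 2*o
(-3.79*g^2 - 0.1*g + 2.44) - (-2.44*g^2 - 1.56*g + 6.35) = -1.35*g^2 + 1.46*g - 3.91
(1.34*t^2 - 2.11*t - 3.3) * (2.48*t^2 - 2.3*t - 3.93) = 3.3232*t^4 - 8.3148*t^3 - 8.5972*t^2 + 15.8823*t + 12.969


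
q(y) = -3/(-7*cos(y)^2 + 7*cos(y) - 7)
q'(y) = -3*(-14*sin(y)*cos(y) + 7*sin(y))/(-7*cos(y)^2 + 7*cos(y) - 7)^2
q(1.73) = 0.36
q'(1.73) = -0.40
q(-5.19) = 0.57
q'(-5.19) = -0.05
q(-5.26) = 0.57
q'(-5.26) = 0.03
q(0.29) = 0.45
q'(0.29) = 0.12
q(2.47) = 0.18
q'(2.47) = -0.12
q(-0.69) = 0.52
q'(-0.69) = -0.22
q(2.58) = 0.17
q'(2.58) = -0.09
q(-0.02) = 0.43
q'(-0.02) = -0.01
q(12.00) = 0.49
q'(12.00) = -0.21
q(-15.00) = 0.18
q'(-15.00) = 0.13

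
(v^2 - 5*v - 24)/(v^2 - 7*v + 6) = (v^2 - 5*v - 24)/(v^2 - 7*v + 6)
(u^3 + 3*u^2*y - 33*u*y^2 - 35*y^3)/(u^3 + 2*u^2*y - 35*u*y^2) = (u + y)/u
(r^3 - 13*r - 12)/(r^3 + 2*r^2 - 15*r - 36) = (r + 1)/(r + 3)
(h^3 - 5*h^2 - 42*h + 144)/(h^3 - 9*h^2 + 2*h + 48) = (h + 6)/(h + 2)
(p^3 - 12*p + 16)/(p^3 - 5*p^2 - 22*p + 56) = (p - 2)/(p - 7)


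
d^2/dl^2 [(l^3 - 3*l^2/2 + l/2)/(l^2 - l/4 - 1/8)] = 40/(64*l^3 + 48*l^2 + 12*l + 1)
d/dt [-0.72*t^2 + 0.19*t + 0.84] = 0.19 - 1.44*t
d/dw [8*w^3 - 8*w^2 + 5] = 8*w*(3*w - 2)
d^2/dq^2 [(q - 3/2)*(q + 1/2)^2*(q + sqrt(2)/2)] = 12*q^2 - 3*q + 3*sqrt(2)*q - 5/2 - sqrt(2)/2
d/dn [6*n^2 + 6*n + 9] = 12*n + 6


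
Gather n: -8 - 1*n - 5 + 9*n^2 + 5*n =9*n^2 + 4*n - 13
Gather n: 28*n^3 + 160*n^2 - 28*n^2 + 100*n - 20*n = 28*n^3 + 132*n^2 + 80*n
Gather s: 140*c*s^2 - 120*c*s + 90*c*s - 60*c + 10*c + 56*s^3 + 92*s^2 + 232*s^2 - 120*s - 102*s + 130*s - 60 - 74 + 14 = -50*c + 56*s^3 + s^2*(140*c + 324) + s*(-30*c - 92) - 120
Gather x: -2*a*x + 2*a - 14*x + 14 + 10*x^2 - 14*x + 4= 2*a + 10*x^2 + x*(-2*a - 28) + 18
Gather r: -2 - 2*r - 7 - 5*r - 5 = -7*r - 14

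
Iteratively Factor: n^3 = (n)*(n^2) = n^2*(n)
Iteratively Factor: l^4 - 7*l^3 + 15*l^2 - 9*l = (l - 3)*(l^3 - 4*l^2 + 3*l) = (l - 3)^2*(l^2 - l) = (l - 3)^2*(l - 1)*(l)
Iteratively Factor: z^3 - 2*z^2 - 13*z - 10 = (z + 1)*(z^2 - 3*z - 10) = (z + 1)*(z + 2)*(z - 5)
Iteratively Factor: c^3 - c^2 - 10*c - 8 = (c + 2)*(c^2 - 3*c - 4) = (c + 1)*(c + 2)*(c - 4)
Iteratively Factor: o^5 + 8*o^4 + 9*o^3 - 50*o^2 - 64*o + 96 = (o - 1)*(o^4 + 9*o^3 + 18*o^2 - 32*o - 96) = (o - 1)*(o + 4)*(o^3 + 5*o^2 - 2*o - 24) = (o - 1)*(o + 3)*(o + 4)*(o^2 + 2*o - 8) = (o - 1)*(o + 3)*(o + 4)^2*(o - 2)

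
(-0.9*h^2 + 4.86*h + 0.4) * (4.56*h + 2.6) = -4.104*h^3 + 19.8216*h^2 + 14.46*h + 1.04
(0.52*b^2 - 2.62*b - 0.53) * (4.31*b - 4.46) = 2.2412*b^3 - 13.6114*b^2 + 9.4009*b + 2.3638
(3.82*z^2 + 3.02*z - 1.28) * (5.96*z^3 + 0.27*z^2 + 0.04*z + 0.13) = 22.7672*z^5 + 19.0306*z^4 - 6.6606*z^3 + 0.2718*z^2 + 0.3414*z - 0.1664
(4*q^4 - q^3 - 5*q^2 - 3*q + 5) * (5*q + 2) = 20*q^5 + 3*q^4 - 27*q^3 - 25*q^2 + 19*q + 10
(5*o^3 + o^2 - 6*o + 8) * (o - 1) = 5*o^4 - 4*o^3 - 7*o^2 + 14*o - 8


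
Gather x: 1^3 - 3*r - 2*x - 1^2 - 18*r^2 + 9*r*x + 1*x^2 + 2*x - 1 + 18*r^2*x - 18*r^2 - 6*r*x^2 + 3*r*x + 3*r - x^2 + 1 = -36*r^2 - 6*r*x^2 + x*(18*r^2 + 12*r)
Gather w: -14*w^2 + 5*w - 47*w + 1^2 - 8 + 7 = -14*w^2 - 42*w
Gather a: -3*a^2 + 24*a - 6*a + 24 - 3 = -3*a^2 + 18*a + 21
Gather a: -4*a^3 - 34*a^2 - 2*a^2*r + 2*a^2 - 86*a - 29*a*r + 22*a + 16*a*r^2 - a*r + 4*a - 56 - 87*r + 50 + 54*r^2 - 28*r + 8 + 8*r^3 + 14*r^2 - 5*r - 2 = -4*a^3 + a^2*(-2*r - 32) + a*(16*r^2 - 30*r - 60) + 8*r^3 + 68*r^2 - 120*r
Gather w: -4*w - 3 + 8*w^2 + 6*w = 8*w^2 + 2*w - 3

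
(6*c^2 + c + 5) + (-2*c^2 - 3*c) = 4*c^2 - 2*c + 5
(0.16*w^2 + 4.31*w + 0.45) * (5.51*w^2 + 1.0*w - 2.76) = 0.8816*w^4 + 23.9081*w^3 + 6.3479*w^2 - 11.4456*w - 1.242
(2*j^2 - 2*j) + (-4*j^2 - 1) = -2*j^2 - 2*j - 1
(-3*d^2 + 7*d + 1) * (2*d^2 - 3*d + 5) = -6*d^4 + 23*d^3 - 34*d^2 + 32*d + 5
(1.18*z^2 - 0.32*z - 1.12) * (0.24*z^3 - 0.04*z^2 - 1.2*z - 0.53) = 0.2832*z^5 - 0.124*z^4 - 1.672*z^3 - 0.1966*z^2 + 1.5136*z + 0.5936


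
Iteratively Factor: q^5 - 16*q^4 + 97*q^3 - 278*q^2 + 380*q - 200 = (q - 5)*(q^4 - 11*q^3 + 42*q^2 - 68*q + 40) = (q - 5)*(q - 2)*(q^3 - 9*q^2 + 24*q - 20) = (q - 5)*(q - 2)^2*(q^2 - 7*q + 10) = (q - 5)^2*(q - 2)^2*(q - 2)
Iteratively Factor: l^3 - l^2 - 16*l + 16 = (l - 1)*(l^2 - 16) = (l - 1)*(l + 4)*(l - 4)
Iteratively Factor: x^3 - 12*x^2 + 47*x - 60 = (x - 4)*(x^2 - 8*x + 15) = (x - 5)*(x - 4)*(x - 3)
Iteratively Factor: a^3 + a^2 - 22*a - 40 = (a + 2)*(a^2 - a - 20) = (a - 5)*(a + 2)*(a + 4)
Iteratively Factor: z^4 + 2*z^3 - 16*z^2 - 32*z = (z - 4)*(z^3 + 6*z^2 + 8*z) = (z - 4)*(z + 4)*(z^2 + 2*z) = z*(z - 4)*(z + 4)*(z + 2)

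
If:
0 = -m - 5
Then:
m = -5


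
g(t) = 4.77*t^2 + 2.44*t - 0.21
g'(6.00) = 59.68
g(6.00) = 186.15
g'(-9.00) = -83.42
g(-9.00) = 364.20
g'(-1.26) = -9.58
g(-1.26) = 4.29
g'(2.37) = 25.05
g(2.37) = 32.37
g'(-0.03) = 2.15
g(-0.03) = -0.28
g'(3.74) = 38.12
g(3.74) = 75.64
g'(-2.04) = -17.02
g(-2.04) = 14.66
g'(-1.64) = -13.21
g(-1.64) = 8.62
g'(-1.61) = -12.92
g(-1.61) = 8.23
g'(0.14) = 3.78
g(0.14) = 0.23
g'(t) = 9.54*t + 2.44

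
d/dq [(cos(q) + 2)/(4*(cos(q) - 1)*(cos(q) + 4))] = (cos(q)^2 + 4*cos(q) + 10)*sin(q)/(4*(cos(q) - 1)^2*(cos(q) + 4)^2)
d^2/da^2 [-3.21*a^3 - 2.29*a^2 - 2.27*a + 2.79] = -19.26*a - 4.58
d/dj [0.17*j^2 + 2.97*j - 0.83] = 0.34*j + 2.97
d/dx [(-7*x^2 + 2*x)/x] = -7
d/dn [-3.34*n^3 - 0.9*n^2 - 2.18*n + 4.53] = -10.02*n^2 - 1.8*n - 2.18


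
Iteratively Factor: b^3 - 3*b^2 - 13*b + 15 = (b - 5)*(b^2 + 2*b - 3) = (b - 5)*(b + 3)*(b - 1)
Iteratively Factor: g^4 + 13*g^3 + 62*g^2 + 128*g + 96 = (g + 3)*(g^3 + 10*g^2 + 32*g + 32) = (g + 2)*(g + 3)*(g^2 + 8*g + 16) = (g + 2)*(g + 3)*(g + 4)*(g + 4)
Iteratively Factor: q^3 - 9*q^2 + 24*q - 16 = (q - 4)*(q^2 - 5*q + 4) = (q - 4)^2*(q - 1)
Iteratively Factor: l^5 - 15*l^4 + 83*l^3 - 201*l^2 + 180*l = (l - 5)*(l^4 - 10*l^3 + 33*l^2 - 36*l) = (l - 5)*(l - 3)*(l^3 - 7*l^2 + 12*l) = (l - 5)*(l - 3)^2*(l^2 - 4*l) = (l - 5)*(l - 4)*(l - 3)^2*(l)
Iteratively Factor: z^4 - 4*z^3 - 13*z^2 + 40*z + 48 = (z - 4)*(z^3 - 13*z - 12) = (z - 4)*(z + 3)*(z^2 - 3*z - 4) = (z - 4)^2*(z + 3)*(z + 1)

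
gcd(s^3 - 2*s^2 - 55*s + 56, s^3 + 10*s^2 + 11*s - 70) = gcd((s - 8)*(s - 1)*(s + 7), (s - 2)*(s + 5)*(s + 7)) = s + 7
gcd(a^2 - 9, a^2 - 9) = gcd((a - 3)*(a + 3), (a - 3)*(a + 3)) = a^2 - 9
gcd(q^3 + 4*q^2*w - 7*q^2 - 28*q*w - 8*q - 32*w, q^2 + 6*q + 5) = q + 1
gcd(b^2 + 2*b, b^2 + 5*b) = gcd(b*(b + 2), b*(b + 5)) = b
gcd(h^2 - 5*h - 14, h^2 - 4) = h + 2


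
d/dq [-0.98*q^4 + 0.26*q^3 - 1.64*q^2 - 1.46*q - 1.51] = -3.92*q^3 + 0.78*q^2 - 3.28*q - 1.46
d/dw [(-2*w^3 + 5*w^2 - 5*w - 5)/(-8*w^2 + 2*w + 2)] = w*(8*w^3 - 4*w^2 - 21*w - 30)/(2*(16*w^4 - 8*w^3 - 7*w^2 + 2*w + 1))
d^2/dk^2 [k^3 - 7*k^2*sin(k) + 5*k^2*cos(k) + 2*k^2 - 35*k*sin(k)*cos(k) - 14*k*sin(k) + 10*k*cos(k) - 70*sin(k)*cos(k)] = 7*k^2*sin(k) - 5*k^2*cos(k) - 6*k*sin(k) + 70*k*sin(2*k) - 38*k*cos(k) + 6*k - 34*sin(k) + 140*sin(2*k) - 18*cos(k) - 70*cos(2*k) + 4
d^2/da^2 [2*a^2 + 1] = 4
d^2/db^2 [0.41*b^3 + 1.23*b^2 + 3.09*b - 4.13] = 2.46*b + 2.46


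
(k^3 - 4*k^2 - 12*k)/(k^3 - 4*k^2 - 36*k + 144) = k*(k + 2)/(k^2 + 2*k - 24)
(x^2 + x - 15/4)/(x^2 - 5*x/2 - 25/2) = (x - 3/2)/(x - 5)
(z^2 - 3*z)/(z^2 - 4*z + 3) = z/(z - 1)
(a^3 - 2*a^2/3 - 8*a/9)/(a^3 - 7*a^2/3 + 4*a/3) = (a + 2/3)/(a - 1)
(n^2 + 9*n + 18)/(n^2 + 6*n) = (n + 3)/n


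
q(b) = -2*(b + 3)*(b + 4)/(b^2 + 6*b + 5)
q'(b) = -2*(-2*b - 6)*(b + 3)*(b + 4)/(b^2 + 6*b + 5)^2 - 2*(b + 3)/(b^2 + 6*b + 5) - 2*(b + 4)/(b^2 + 6*b + 5) = 2*(b^2 + 14*b + 37)/(b^4 + 12*b^3 + 46*b^2 + 60*b + 25)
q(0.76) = -3.53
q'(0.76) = 0.94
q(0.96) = -3.36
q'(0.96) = 0.75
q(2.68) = -2.69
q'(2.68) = 0.20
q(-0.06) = -4.99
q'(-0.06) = 3.35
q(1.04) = -3.31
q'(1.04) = 0.69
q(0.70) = -3.59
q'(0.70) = 1.01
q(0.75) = -3.54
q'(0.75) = 0.95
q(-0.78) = -15.40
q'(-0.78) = 61.93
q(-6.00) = -2.40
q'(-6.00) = -0.88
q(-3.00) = 0.00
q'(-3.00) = 0.50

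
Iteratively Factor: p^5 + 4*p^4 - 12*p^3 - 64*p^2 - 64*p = (p - 4)*(p^4 + 8*p^3 + 20*p^2 + 16*p) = (p - 4)*(p + 2)*(p^3 + 6*p^2 + 8*p) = (p - 4)*(p + 2)*(p + 4)*(p^2 + 2*p) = p*(p - 4)*(p + 2)*(p + 4)*(p + 2)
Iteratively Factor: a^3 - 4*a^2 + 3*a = (a)*(a^2 - 4*a + 3) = a*(a - 1)*(a - 3)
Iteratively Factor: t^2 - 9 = (t + 3)*(t - 3)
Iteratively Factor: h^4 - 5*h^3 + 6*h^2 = (h)*(h^3 - 5*h^2 + 6*h) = h*(h - 2)*(h^2 - 3*h) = h*(h - 3)*(h - 2)*(h)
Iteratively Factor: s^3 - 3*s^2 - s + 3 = (s - 3)*(s^2 - 1) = (s - 3)*(s - 1)*(s + 1)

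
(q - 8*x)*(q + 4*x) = q^2 - 4*q*x - 32*x^2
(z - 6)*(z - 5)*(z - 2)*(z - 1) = z^4 - 14*z^3 + 65*z^2 - 112*z + 60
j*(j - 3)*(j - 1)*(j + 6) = j^4 + 2*j^3 - 21*j^2 + 18*j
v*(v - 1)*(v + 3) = v^3 + 2*v^2 - 3*v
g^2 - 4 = (g - 2)*(g + 2)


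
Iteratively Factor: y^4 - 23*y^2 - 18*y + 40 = (y + 2)*(y^3 - 2*y^2 - 19*y + 20) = (y - 5)*(y + 2)*(y^2 + 3*y - 4) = (y - 5)*(y + 2)*(y + 4)*(y - 1)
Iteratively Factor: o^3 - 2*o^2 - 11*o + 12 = (o - 4)*(o^2 + 2*o - 3) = (o - 4)*(o - 1)*(o + 3)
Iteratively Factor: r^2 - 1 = (r + 1)*(r - 1)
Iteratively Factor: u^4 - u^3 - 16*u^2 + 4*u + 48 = (u - 4)*(u^3 + 3*u^2 - 4*u - 12) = (u - 4)*(u + 2)*(u^2 + u - 6) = (u - 4)*(u - 2)*(u + 2)*(u + 3)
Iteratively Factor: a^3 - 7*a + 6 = (a - 2)*(a^2 + 2*a - 3) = (a - 2)*(a - 1)*(a + 3)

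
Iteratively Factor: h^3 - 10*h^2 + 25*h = (h - 5)*(h^2 - 5*h) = (h - 5)^2*(h)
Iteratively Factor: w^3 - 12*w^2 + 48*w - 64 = (w - 4)*(w^2 - 8*w + 16) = (w - 4)^2*(w - 4)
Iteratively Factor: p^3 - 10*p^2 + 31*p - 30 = (p - 3)*(p^2 - 7*p + 10) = (p - 5)*(p - 3)*(p - 2)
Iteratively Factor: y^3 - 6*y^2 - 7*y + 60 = (y - 4)*(y^2 - 2*y - 15) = (y - 5)*(y - 4)*(y + 3)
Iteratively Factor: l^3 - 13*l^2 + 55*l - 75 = (l - 5)*(l^2 - 8*l + 15) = (l - 5)*(l - 3)*(l - 5)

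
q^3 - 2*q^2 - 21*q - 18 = (q - 6)*(q + 1)*(q + 3)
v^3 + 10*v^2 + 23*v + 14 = (v + 1)*(v + 2)*(v + 7)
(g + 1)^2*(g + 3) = g^3 + 5*g^2 + 7*g + 3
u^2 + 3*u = u*(u + 3)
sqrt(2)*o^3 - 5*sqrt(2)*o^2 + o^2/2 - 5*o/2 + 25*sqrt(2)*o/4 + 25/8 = (o - 5/2)^2*(sqrt(2)*o + 1/2)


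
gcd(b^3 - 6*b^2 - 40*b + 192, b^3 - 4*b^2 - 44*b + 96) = b^2 - 2*b - 48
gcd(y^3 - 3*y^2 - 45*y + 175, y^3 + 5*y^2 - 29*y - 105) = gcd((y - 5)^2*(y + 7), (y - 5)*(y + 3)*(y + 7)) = y^2 + 2*y - 35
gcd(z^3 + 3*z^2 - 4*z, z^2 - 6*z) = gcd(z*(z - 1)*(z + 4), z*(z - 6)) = z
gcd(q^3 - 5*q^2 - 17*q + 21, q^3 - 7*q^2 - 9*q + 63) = q^2 - 4*q - 21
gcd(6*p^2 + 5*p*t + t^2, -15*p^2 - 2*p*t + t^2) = 3*p + t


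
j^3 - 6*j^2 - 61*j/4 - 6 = (j - 8)*(j + 1/2)*(j + 3/2)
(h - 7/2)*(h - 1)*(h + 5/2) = h^3 - 2*h^2 - 31*h/4 + 35/4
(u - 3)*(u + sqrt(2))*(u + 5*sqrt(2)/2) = u^3 - 3*u^2 + 7*sqrt(2)*u^2/2 - 21*sqrt(2)*u/2 + 5*u - 15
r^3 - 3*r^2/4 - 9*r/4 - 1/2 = (r - 2)*(r + 1/4)*(r + 1)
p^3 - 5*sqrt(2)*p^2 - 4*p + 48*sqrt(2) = (p - 4*sqrt(2))*(p - 3*sqrt(2))*(p + 2*sqrt(2))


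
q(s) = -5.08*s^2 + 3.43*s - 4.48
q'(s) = 3.43 - 10.16*s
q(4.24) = -81.26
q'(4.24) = -39.65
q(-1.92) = -29.79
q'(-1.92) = 22.94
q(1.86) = -15.67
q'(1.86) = -15.47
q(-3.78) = -90.03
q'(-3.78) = 41.83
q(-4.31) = -113.63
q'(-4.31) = 47.22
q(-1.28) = -17.19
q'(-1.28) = 16.43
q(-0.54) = -7.81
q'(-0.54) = 8.92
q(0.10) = -4.19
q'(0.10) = 2.41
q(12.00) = -694.84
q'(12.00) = -118.49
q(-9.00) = -446.83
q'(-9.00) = 94.87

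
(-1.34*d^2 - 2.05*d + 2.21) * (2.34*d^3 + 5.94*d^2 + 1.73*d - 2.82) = -3.1356*d^5 - 12.7566*d^4 - 9.3238*d^3 + 13.3597*d^2 + 9.6043*d - 6.2322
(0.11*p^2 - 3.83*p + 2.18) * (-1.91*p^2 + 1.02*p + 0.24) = -0.2101*p^4 + 7.4275*p^3 - 8.044*p^2 + 1.3044*p + 0.5232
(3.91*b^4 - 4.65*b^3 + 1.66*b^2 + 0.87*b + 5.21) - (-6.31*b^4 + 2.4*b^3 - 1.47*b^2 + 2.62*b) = 10.22*b^4 - 7.05*b^3 + 3.13*b^2 - 1.75*b + 5.21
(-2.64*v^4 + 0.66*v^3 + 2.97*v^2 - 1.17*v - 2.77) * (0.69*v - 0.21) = -1.8216*v^5 + 1.0098*v^4 + 1.9107*v^3 - 1.431*v^2 - 1.6656*v + 0.5817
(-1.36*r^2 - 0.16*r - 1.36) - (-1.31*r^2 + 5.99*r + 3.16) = -0.05*r^2 - 6.15*r - 4.52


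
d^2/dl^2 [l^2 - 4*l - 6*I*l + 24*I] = 2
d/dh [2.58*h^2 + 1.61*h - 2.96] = 5.16*h + 1.61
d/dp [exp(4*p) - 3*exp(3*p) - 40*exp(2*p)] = (4*exp(2*p) - 9*exp(p) - 80)*exp(2*p)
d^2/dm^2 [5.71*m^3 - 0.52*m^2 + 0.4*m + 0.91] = 34.26*m - 1.04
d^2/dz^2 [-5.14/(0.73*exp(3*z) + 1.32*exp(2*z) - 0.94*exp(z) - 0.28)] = (-5.14*(2.19*exp(2*z) + 2.64*exp(z) - 0.94)*(4.38*exp(2*z) + 5.28*exp(z) - 1.88)*exp(z) + (33.7698*exp(2*z) + 27.1392*exp(z) - 4.8316)*(0.73*exp(3*z) + 1.32*exp(2*z) - 0.94*exp(z) - 0.28))*exp(z)/(0.73*exp(3*z) + 1.32*exp(2*z) - 0.94*exp(z) - 0.28)^3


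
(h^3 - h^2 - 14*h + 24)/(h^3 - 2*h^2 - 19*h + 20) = (h^2 - 5*h + 6)/(h^2 - 6*h + 5)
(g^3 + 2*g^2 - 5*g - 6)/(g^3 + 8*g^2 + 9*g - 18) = (g^2 - g - 2)/(g^2 + 5*g - 6)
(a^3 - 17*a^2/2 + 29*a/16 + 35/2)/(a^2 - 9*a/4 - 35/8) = (4*a^2 - 39*a + 56)/(2*(2*a - 7))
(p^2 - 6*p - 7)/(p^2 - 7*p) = (p + 1)/p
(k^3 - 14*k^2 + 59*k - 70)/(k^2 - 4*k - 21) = (k^2 - 7*k + 10)/(k + 3)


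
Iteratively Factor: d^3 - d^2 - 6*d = (d)*(d^2 - d - 6) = d*(d - 3)*(d + 2)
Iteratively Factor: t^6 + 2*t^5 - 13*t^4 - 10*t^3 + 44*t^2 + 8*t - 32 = (t + 1)*(t^5 + t^4 - 14*t^3 + 4*t^2 + 40*t - 32) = (t - 2)*(t + 1)*(t^4 + 3*t^3 - 8*t^2 - 12*t + 16) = (t - 2)*(t + 1)*(t + 2)*(t^3 + t^2 - 10*t + 8) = (t - 2)^2*(t + 1)*(t + 2)*(t^2 + 3*t - 4) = (t - 2)^2*(t + 1)*(t + 2)*(t + 4)*(t - 1)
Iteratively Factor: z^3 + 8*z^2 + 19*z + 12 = (z + 3)*(z^2 + 5*z + 4) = (z + 1)*(z + 3)*(z + 4)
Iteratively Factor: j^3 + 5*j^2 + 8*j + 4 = (j + 2)*(j^2 + 3*j + 2) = (j + 2)^2*(j + 1)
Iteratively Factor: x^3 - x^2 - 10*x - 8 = (x - 4)*(x^2 + 3*x + 2) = (x - 4)*(x + 2)*(x + 1)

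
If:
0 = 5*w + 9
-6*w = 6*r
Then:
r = 9/5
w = -9/5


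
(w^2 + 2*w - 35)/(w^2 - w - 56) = (w - 5)/(w - 8)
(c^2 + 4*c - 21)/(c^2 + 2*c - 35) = (c - 3)/(c - 5)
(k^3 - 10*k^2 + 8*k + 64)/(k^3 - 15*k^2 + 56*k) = (k^2 - 2*k - 8)/(k*(k - 7))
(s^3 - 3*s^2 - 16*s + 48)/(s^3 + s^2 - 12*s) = (s - 4)/s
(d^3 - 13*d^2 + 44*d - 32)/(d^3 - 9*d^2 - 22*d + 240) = (d^2 - 5*d + 4)/(d^2 - d - 30)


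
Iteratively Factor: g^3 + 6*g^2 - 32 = (g + 4)*(g^2 + 2*g - 8) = (g - 2)*(g + 4)*(g + 4)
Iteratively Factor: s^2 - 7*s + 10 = (s - 5)*(s - 2)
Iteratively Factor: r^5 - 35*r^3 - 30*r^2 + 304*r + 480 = (r + 3)*(r^4 - 3*r^3 - 26*r^2 + 48*r + 160) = (r + 3)*(r + 4)*(r^3 - 7*r^2 + 2*r + 40) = (r - 4)*(r + 3)*(r + 4)*(r^2 - 3*r - 10) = (r - 4)*(r + 2)*(r + 3)*(r + 4)*(r - 5)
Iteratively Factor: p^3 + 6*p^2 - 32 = (p + 4)*(p^2 + 2*p - 8) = (p - 2)*(p + 4)*(p + 4)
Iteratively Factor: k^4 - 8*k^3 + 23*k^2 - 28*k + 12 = (k - 3)*(k^3 - 5*k^2 + 8*k - 4) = (k - 3)*(k - 2)*(k^2 - 3*k + 2) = (k - 3)*(k - 2)^2*(k - 1)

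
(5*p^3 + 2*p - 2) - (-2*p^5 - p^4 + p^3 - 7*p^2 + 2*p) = 2*p^5 + p^4 + 4*p^3 + 7*p^2 - 2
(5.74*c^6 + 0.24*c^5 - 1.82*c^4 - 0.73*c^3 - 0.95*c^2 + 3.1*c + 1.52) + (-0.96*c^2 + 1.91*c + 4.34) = 5.74*c^6 + 0.24*c^5 - 1.82*c^4 - 0.73*c^3 - 1.91*c^2 + 5.01*c + 5.86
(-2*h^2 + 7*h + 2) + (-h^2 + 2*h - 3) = -3*h^2 + 9*h - 1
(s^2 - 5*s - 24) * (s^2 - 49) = s^4 - 5*s^3 - 73*s^2 + 245*s + 1176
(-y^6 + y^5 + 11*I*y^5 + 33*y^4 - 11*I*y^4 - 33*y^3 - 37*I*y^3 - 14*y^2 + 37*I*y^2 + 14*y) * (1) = -y^6 + y^5 + 11*I*y^5 + 33*y^4 - 11*I*y^4 - 33*y^3 - 37*I*y^3 - 14*y^2 + 37*I*y^2 + 14*y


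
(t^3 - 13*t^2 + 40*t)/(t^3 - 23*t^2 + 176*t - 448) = t*(t - 5)/(t^2 - 15*t + 56)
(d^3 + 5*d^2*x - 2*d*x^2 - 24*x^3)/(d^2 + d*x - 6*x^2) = d + 4*x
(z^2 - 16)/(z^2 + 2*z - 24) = (z + 4)/(z + 6)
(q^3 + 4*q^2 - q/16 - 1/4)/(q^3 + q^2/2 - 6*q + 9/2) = (16*q^3 + 64*q^2 - q - 4)/(8*(2*q^3 + q^2 - 12*q + 9))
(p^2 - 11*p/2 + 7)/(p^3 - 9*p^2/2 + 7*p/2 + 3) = (2*p - 7)/(2*p^2 - 5*p - 3)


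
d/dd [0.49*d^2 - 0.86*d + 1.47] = 0.98*d - 0.86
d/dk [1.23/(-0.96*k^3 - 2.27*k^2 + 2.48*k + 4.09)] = (3.5424*k^2 + 5.5842*k - 3.0504)/(0.96*k^3 + 2.27*k^2 - 2.48*k - 4.09)^2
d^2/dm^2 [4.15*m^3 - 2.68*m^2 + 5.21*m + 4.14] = 24.9*m - 5.36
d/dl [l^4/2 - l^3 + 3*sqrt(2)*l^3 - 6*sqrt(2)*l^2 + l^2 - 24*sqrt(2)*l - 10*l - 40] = 2*l^3 - 3*l^2 + 9*sqrt(2)*l^2 - 12*sqrt(2)*l + 2*l - 24*sqrt(2) - 10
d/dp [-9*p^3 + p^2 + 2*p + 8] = -27*p^2 + 2*p + 2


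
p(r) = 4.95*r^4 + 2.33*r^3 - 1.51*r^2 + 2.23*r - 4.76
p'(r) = 19.8*r^3 + 6.99*r^2 - 3.02*r + 2.23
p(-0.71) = -6.68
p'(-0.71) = 0.81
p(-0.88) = -6.51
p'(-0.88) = -3.19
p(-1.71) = 17.69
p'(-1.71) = -71.17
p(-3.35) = 506.65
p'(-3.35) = -653.60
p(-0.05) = -4.88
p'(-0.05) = 2.40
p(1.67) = 44.11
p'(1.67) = 108.90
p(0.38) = -3.90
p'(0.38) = 3.18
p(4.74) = 2718.75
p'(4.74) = 2253.59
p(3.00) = 452.20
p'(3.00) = 590.68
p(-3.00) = 313.00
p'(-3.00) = -460.40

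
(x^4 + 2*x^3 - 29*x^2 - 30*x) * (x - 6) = x^5 - 4*x^4 - 41*x^3 + 144*x^2 + 180*x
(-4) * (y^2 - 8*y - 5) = -4*y^2 + 32*y + 20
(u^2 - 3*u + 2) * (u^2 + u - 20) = u^4 - 2*u^3 - 21*u^2 + 62*u - 40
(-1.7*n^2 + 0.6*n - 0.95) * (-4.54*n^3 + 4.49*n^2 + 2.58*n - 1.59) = 7.718*n^5 - 10.357*n^4 + 2.621*n^3 - 0.0145000000000004*n^2 - 3.405*n + 1.5105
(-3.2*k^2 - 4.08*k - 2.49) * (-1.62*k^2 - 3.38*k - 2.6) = 5.184*k^4 + 17.4256*k^3 + 26.1442*k^2 + 19.0242*k + 6.474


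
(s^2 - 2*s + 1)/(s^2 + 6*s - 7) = (s - 1)/(s + 7)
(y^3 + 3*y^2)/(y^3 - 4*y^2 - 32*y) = y*(y + 3)/(y^2 - 4*y - 32)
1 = 1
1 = 1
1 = 1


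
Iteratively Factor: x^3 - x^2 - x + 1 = (x - 1)*(x^2 - 1) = (x - 1)^2*(x + 1)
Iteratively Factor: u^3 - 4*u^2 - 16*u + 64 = (u - 4)*(u^2 - 16) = (u - 4)^2*(u + 4)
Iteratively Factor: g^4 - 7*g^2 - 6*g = (g + 2)*(g^3 - 2*g^2 - 3*g) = (g + 1)*(g + 2)*(g^2 - 3*g) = g*(g + 1)*(g + 2)*(g - 3)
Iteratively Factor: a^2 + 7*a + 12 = (a + 3)*(a + 4)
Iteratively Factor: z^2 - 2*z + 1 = (z - 1)*(z - 1)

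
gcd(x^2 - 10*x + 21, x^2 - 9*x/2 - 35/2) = x - 7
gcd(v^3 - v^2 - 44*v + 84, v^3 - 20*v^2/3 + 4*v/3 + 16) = v^2 - 8*v + 12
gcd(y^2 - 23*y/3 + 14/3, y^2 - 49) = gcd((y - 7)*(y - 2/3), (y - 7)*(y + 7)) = y - 7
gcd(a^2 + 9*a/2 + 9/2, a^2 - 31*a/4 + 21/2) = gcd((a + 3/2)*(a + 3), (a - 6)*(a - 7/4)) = 1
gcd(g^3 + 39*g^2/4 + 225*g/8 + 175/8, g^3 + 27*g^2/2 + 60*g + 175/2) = g^2 + 17*g/2 + 35/2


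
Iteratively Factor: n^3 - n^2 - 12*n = (n - 4)*(n^2 + 3*n) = n*(n - 4)*(n + 3)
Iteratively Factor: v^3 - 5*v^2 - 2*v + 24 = (v - 4)*(v^2 - v - 6) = (v - 4)*(v + 2)*(v - 3)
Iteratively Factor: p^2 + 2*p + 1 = (p + 1)*(p + 1)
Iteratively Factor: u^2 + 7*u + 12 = (u + 4)*(u + 3)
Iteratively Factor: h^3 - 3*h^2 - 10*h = (h)*(h^2 - 3*h - 10) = h*(h - 5)*(h + 2)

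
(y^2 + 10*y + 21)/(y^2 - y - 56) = (y + 3)/(y - 8)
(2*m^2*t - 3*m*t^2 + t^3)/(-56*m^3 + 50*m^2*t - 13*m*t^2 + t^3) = t*(-m + t)/(28*m^2 - 11*m*t + t^2)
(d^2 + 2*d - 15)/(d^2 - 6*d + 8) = (d^2 + 2*d - 15)/(d^2 - 6*d + 8)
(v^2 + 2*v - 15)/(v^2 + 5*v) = (v - 3)/v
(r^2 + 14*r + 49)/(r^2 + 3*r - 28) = (r + 7)/(r - 4)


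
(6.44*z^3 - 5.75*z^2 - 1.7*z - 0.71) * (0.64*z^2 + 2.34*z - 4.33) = 4.1216*z^5 + 11.3896*z^4 - 42.4282*z^3 + 20.4651*z^2 + 5.6996*z + 3.0743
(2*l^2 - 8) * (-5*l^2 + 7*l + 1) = -10*l^4 + 14*l^3 + 42*l^2 - 56*l - 8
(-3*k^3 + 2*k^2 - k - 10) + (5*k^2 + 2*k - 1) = -3*k^3 + 7*k^2 + k - 11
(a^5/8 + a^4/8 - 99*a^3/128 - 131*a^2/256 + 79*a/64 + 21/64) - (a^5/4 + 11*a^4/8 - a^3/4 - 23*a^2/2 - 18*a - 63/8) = -a^5/8 - 5*a^4/4 - 67*a^3/128 + 2813*a^2/256 + 1231*a/64 + 525/64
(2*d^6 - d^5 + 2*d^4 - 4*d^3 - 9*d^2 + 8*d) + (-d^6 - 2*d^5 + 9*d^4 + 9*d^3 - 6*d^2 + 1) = d^6 - 3*d^5 + 11*d^4 + 5*d^3 - 15*d^2 + 8*d + 1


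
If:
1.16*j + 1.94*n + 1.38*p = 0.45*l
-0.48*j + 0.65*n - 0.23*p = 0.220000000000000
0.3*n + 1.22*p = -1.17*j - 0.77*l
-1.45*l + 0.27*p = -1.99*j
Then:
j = 0.39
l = 0.40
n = 0.37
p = -0.72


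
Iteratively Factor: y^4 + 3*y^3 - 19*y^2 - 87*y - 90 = (y - 5)*(y^3 + 8*y^2 + 21*y + 18) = (y - 5)*(y + 3)*(y^2 + 5*y + 6) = (y - 5)*(y + 3)^2*(y + 2)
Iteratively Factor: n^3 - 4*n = (n + 2)*(n^2 - 2*n) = n*(n + 2)*(n - 2)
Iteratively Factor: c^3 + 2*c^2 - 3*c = (c + 3)*(c^2 - c) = (c - 1)*(c + 3)*(c)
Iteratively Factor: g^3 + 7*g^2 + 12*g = (g + 4)*(g^2 + 3*g) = (g + 3)*(g + 4)*(g)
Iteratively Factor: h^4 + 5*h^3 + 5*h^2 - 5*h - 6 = (h + 3)*(h^3 + 2*h^2 - h - 2) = (h - 1)*(h + 3)*(h^2 + 3*h + 2) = (h - 1)*(h + 1)*(h + 3)*(h + 2)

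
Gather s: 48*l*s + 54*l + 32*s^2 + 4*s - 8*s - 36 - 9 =54*l + 32*s^2 + s*(48*l - 4) - 45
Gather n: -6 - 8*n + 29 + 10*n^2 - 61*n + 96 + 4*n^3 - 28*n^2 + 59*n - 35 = 4*n^3 - 18*n^2 - 10*n + 84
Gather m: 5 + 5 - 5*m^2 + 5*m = -5*m^2 + 5*m + 10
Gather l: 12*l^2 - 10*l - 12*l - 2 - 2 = 12*l^2 - 22*l - 4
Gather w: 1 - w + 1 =2 - w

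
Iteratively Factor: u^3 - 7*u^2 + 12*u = (u)*(u^2 - 7*u + 12) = u*(u - 4)*(u - 3)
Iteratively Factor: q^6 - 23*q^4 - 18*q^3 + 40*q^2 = (q + 2)*(q^5 - 2*q^4 - 19*q^3 + 20*q^2) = q*(q + 2)*(q^4 - 2*q^3 - 19*q^2 + 20*q) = q*(q + 2)*(q + 4)*(q^3 - 6*q^2 + 5*q) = q*(q - 1)*(q + 2)*(q + 4)*(q^2 - 5*q) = q^2*(q - 1)*(q + 2)*(q + 4)*(q - 5)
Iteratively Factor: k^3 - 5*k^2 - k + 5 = (k - 1)*(k^2 - 4*k - 5) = (k - 1)*(k + 1)*(k - 5)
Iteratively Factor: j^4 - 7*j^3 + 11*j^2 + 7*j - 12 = (j - 3)*(j^3 - 4*j^2 - j + 4) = (j - 3)*(j + 1)*(j^2 - 5*j + 4) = (j - 3)*(j - 1)*(j + 1)*(j - 4)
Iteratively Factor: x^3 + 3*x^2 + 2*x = (x + 2)*(x^2 + x) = (x + 1)*(x + 2)*(x)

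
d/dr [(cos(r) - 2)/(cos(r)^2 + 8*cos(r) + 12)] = (cos(r)^2 - 4*cos(r) - 28)*sin(r)/(cos(r)^2 + 8*cos(r) + 12)^2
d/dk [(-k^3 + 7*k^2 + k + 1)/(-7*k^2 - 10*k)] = (7*k^4 + 20*k^3 - 63*k^2 + 14*k + 10)/(k^2*(49*k^2 + 140*k + 100))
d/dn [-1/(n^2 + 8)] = 2*n/(n^2 + 8)^2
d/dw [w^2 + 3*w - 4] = 2*w + 3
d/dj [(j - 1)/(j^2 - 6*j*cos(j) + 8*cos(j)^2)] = (j^2 - 6*j*cos(j) + (2 - 2*j)*(3*j*sin(j) + j - 4*sin(2*j) - 3*cos(j)) + 8*cos(j)^2)/((j - 4*cos(j))^2*(j - 2*cos(j))^2)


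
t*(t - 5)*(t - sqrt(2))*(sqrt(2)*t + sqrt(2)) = sqrt(2)*t^4 - 4*sqrt(2)*t^3 - 2*t^3 - 5*sqrt(2)*t^2 + 8*t^2 + 10*t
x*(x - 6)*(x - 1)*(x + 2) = x^4 - 5*x^3 - 8*x^2 + 12*x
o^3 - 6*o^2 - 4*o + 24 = (o - 6)*(o - 2)*(o + 2)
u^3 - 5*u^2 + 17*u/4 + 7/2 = (u - 7/2)*(u - 2)*(u + 1/2)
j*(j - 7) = j^2 - 7*j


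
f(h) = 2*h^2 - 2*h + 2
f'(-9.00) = -38.00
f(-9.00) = 182.00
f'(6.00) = 22.00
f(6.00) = 62.00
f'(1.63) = 4.52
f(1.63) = 4.05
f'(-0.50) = -4.00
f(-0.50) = 3.50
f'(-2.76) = -13.04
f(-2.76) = 22.76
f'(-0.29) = -3.16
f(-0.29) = 2.75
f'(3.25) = 11.00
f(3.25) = 16.62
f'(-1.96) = -9.84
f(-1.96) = 13.60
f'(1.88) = 5.52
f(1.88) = 5.31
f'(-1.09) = -6.36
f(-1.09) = 6.56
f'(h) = 4*h - 2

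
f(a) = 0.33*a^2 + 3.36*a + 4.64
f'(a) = 0.66*a + 3.36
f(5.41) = 32.48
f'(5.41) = 6.93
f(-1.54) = 0.25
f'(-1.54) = 2.34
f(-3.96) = -3.49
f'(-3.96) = 0.75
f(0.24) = 5.47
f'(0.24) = 3.52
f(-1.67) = -0.05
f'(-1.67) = 2.26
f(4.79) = 28.31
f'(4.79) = 6.52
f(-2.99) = -2.46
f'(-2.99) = 1.39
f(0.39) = 6.00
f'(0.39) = 3.62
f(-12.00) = 11.84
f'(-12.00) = -4.56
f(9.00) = 61.61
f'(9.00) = 9.30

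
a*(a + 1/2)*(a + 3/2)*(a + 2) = a^4 + 4*a^3 + 19*a^2/4 + 3*a/2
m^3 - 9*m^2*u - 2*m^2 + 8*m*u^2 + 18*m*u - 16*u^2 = (m - 2)*(m - 8*u)*(m - u)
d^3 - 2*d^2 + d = d*(d - 1)^2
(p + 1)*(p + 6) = p^2 + 7*p + 6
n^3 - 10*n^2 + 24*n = n*(n - 6)*(n - 4)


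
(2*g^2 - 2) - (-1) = 2*g^2 - 1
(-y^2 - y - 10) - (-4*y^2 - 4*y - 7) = 3*y^2 + 3*y - 3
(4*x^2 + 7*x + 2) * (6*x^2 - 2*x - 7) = 24*x^4 + 34*x^3 - 30*x^2 - 53*x - 14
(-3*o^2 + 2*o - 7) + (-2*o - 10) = -3*o^2 - 17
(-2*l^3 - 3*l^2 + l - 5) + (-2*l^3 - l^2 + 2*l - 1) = -4*l^3 - 4*l^2 + 3*l - 6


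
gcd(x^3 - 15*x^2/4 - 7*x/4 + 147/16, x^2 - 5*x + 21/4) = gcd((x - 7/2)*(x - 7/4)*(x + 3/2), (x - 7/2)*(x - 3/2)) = x - 7/2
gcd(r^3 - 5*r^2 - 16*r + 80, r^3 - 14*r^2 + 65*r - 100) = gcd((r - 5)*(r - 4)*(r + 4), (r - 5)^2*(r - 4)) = r^2 - 9*r + 20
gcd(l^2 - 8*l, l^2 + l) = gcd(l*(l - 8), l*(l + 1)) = l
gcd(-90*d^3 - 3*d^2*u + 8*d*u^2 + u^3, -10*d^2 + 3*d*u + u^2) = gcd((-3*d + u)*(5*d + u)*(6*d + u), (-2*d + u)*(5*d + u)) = 5*d + u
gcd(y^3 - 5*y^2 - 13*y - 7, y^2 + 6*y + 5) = y + 1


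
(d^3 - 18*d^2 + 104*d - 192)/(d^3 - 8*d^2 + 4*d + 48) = (d - 8)/(d + 2)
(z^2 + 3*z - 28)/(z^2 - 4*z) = (z + 7)/z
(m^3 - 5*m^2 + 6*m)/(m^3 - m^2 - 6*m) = (m - 2)/(m + 2)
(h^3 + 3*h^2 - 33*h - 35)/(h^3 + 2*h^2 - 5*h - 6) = (h^2 + 2*h - 35)/(h^2 + h - 6)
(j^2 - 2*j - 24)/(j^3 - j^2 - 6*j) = (-j^2 + 2*j + 24)/(j*(-j^2 + j + 6))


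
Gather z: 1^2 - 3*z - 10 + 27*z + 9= 24*z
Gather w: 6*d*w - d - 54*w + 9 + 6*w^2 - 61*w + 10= -d + 6*w^2 + w*(6*d - 115) + 19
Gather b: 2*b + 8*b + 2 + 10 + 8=10*b + 20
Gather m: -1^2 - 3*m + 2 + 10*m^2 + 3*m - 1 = 10*m^2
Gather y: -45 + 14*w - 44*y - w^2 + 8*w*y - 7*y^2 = -w^2 + 14*w - 7*y^2 + y*(8*w - 44) - 45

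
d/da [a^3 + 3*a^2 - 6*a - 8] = 3*a^2 + 6*a - 6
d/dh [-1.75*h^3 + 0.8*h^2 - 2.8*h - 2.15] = -5.25*h^2 + 1.6*h - 2.8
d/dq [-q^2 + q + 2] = 1 - 2*q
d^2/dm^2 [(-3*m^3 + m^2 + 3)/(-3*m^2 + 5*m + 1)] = 2*(69*m^3 - 45*m^2 + 144*m - 85)/(27*m^6 - 135*m^5 + 198*m^4 - 35*m^3 - 66*m^2 - 15*m - 1)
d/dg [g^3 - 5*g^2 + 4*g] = 3*g^2 - 10*g + 4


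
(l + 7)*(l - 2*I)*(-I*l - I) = -I*l^3 - 2*l^2 - 8*I*l^2 - 16*l - 7*I*l - 14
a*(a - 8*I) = a^2 - 8*I*a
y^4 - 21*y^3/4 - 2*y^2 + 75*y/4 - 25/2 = (y - 5)*(y - 5/4)*(y - 1)*(y + 2)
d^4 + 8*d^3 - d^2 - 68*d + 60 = (d - 2)*(d - 1)*(d + 5)*(d + 6)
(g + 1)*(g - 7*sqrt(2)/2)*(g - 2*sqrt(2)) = g^3 - 11*sqrt(2)*g^2/2 + g^2 - 11*sqrt(2)*g/2 + 14*g + 14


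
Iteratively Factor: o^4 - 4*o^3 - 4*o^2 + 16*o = (o - 4)*(o^3 - 4*o) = (o - 4)*(o + 2)*(o^2 - 2*o) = (o - 4)*(o - 2)*(o + 2)*(o)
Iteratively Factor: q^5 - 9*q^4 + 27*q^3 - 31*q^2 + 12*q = (q - 1)*(q^4 - 8*q^3 + 19*q^2 - 12*q) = (q - 3)*(q - 1)*(q^3 - 5*q^2 + 4*q) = q*(q - 3)*(q - 1)*(q^2 - 5*q + 4) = q*(q - 4)*(q - 3)*(q - 1)*(q - 1)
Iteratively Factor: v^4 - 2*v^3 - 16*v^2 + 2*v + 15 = (v + 1)*(v^3 - 3*v^2 - 13*v + 15) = (v - 1)*(v + 1)*(v^2 - 2*v - 15) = (v - 5)*(v - 1)*(v + 1)*(v + 3)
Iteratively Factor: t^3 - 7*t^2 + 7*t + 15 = (t + 1)*(t^2 - 8*t + 15) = (t - 5)*(t + 1)*(t - 3)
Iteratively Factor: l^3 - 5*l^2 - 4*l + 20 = (l - 5)*(l^2 - 4) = (l - 5)*(l + 2)*(l - 2)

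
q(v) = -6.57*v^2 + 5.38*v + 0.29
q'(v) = 5.38 - 13.14*v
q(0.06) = 0.59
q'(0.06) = 4.59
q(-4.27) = -142.47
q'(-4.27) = 61.49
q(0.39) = 1.39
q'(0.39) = 0.26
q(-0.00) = 0.29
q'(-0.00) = 5.38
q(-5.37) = -218.06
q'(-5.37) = 75.94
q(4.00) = -83.31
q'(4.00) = -47.18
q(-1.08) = -13.18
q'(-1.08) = 19.57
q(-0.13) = -0.52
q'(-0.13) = 7.09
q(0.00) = 0.29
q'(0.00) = 5.38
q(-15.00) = -1558.66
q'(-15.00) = 202.48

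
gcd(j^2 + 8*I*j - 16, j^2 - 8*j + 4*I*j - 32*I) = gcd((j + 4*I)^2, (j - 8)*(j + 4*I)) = j + 4*I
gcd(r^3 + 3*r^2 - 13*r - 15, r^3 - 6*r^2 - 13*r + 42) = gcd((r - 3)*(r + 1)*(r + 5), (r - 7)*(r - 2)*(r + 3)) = 1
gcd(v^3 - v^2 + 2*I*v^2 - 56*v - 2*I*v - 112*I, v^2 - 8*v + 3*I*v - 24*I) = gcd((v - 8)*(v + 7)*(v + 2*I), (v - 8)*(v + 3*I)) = v - 8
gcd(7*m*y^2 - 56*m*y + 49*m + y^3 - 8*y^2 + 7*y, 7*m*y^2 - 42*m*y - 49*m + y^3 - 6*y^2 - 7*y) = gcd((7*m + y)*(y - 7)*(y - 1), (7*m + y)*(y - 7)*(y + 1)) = 7*m*y - 49*m + y^2 - 7*y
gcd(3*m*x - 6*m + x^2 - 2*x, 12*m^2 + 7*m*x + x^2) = 3*m + x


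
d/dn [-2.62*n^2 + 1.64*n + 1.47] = 1.64 - 5.24*n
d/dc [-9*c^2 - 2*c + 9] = -18*c - 2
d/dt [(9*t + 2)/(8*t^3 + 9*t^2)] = 3*(-48*t^2 - 43*t - 12)/(t^3*(64*t^2 + 144*t + 81))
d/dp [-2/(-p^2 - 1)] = -4*p/(p^2 + 1)^2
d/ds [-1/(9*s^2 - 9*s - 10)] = 9*(2*s - 1)/(-9*s^2 + 9*s + 10)^2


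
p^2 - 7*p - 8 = (p - 8)*(p + 1)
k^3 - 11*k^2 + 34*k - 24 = (k - 6)*(k - 4)*(k - 1)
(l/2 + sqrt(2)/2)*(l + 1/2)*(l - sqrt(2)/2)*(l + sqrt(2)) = l^4/2 + l^3/4 + 3*sqrt(2)*l^3/4 + 3*sqrt(2)*l^2/8 - sqrt(2)*l/2 - sqrt(2)/4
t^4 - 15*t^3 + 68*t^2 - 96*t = t*(t - 8)*(t - 4)*(t - 3)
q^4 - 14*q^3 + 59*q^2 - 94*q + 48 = (q - 8)*(q - 3)*(q - 2)*(q - 1)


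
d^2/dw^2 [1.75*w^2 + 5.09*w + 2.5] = 3.50000000000000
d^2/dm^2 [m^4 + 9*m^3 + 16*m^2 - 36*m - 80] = 12*m^2 + 54*m + 32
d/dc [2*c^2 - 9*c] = 4*c - 9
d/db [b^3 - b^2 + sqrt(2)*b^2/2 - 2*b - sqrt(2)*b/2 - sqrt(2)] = 3*b^2 - 2*b + sqrt(2)*b - 2 - sqrt(2)/2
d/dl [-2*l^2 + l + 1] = 1 - 4*l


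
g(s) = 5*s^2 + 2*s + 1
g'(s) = 10*s + 2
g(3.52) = 69.99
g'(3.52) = 37.20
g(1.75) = 19.81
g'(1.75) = 19.50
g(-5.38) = 134.96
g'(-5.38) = -51.80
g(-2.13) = 19.42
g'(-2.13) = -19.30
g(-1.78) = 13.28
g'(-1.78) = -15.80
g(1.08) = 8.99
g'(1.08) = 12.80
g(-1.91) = 15.42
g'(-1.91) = -17.10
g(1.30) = 12.05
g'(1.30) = 15.00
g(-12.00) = 697.00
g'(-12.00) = -118.00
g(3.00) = 52.00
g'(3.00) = 32.00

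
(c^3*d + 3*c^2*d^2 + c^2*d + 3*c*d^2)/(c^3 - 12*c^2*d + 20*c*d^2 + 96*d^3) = c*d*(c^2 + 3*c*d + c + 3*d)/(c^3 - 12*c^2*d + 20*c*d^2 + 96*d^3)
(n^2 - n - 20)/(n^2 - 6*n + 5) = (n + 4)/(n - 1)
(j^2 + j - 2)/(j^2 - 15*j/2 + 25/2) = 2*(j^2 + j - 2)/(2*j^2 - 15*j + 25)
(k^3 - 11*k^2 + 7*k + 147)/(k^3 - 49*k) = (k^2 - 4*k - 21)/(k*(k + 7))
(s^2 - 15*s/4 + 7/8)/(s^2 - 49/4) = (4*s - 1)/(2*(2*s + 7))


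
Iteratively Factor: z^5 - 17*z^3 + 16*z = (z)*(z^4 - 17*z^2 + 16) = z*(z + 1)*(z^3 - z^2 - 16*z + 16) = z*(z - 4)*(z + 1)*(z^2 + 3*z - 4) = z*(z - 4)*(z + 1)*(z + 4)*(z - 1)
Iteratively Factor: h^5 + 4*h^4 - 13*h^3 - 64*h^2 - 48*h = (h - 4)*(h^4 + 8*h^3 + 19*h^2 + 12*h) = h*(h - 4)*(h^3 + 8*h^2 + 19*h + 12) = h*(h - 4)*(h + 4)*(h^2 + 4*h + 3) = h*(h - 4)*(h + 1)*(h + 4)*(h + 3)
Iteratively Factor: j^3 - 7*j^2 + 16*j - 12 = (j - 3)*(j^2 - 4*j + 4) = (j - 3)*(j - 2)*(j - 2)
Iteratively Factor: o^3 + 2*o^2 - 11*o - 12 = (o + 1)*(o^2 + o - 12) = (o + 1)*(o + 4)*(o - 3)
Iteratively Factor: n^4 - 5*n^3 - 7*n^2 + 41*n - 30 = (n - 5)*(n^3 - 7*n + 6) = (n - 5)*(n - 2)*(n^2 + 2*n - 3) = (n - 5)*(n - 2)*(n + 3)*(n - 1)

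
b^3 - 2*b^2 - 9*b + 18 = (b - 3)*(b - 2)*(b + 3)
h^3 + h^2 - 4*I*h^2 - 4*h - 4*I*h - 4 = (h + 1)*(h - 2*I)^2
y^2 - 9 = (y - 3)*(y + 3)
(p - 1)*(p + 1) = p^2 - 1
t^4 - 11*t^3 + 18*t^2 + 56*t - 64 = (t - 8)*(t - 4)*(t - 1)*(t + 2)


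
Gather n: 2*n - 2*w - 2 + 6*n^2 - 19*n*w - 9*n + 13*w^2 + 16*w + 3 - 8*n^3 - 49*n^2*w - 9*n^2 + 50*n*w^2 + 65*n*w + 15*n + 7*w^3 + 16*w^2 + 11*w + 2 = -8*n^3 + n^2*(-49*w - 3) + n*(50*w^2 + 46*w + 8) + 7*w^3 + 29*w^2 + 25*w + 3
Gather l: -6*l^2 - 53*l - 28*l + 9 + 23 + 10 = -6*l^2 - 81*l + 42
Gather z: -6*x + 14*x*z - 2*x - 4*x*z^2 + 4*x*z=-4*x*z^2 + 18*x*z - 8*x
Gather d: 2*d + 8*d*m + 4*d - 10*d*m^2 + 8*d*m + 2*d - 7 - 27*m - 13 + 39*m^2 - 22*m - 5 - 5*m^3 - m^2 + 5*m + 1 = d*(-10*m^2 + 16*m + 8) - 5*m^3 + 38*m^2 - 44*m - 24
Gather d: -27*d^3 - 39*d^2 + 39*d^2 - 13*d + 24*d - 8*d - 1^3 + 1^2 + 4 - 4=-27*d^3 + 3*d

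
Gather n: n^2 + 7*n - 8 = n^2 + 7*n - 8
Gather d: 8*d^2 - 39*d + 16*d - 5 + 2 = 8*d^2 - 23*d - 3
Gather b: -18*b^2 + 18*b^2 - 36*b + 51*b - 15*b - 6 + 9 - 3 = 0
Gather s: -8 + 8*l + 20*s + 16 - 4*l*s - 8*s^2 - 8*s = 8*l - 8*s^2 + s*(12 - 4*l) + 8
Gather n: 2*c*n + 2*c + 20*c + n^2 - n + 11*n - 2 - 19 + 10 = 22*c + n^2 + n*(2*c + 10) - 11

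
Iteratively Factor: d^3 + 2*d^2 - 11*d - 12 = (d - 3)*(d^2 + 5*d + 4) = (d - 3)*(d + 4)*(d + 1)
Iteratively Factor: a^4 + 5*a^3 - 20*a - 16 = (a + 4)*(a^3 + a^2 - 4*a - 4) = (a - 2)*(a + 4)*(a^2 + 3*a + 2) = (a - 2)*(a + 2)*(a + 4)*(a + 1)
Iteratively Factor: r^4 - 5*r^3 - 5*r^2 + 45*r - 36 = (r - 4)*(r^3 - r^2 - 9*r + 9) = (r - 4)*(r + 3)*(r^2 - 4*r + 3) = (r - 4)*(r - 3)*(r + 3)*(r - 1)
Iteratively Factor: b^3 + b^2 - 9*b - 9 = (b - 3)*(b^2 + 4*b + 3) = (b - 3)*(b + 3)*(b + 1)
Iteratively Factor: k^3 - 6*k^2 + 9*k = (k - 3)*(k^2 - 3*k) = k*(k - 3)*(k - 3)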